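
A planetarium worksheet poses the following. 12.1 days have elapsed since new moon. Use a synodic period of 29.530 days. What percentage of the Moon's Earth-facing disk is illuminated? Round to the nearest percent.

Elongation θ = 360° × 12.1/29.530 ≈ 147.5°.
With cos θ = (-0.843), the lit fraction is (1 − (-0.843))/2 ≈ 0.922, so 92%.

92%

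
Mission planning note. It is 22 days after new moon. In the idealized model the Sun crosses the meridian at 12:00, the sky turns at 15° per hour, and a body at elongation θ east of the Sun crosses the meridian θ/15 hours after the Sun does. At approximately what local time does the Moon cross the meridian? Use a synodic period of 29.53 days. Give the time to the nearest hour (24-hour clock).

06:00

The Moon has covered 22/29.53 of its cycle, so θ ≈ 360° × 22/29.53 = 268.2°.
At 15° of sky rotation per hour, 268.2° corresponds to a 17.88 h lag.
12:00 + 17.88 h ≈ 05:53 → 06:00 to the nearest hour.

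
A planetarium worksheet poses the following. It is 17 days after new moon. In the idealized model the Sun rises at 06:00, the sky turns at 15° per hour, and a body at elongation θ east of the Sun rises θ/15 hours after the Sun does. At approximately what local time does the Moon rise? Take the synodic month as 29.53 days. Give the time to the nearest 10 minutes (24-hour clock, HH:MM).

19:50

The Moon has covered 17/29.53 of its cycle, so θ ≈ 360° × 17/29.53 = 207.2°.
Delay after the Sun = 207.2° / (15°/h) ≈ 13.82 h.
06:00 + 13.816 h ≈ 19:49 → 19:50 to the nearest ten minutes.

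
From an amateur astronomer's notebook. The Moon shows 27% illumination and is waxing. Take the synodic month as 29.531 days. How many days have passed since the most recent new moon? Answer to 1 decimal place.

From f = (1 − cos θ)/2: cos θ = 1 − 2×0.27 = 0.460; arccos → 62.6°.
Before full moon the principal value applies: θ = 62.6°.
At 360°/29.531 d per day, 62.6° corresponds to 5.14 days.

5.1 days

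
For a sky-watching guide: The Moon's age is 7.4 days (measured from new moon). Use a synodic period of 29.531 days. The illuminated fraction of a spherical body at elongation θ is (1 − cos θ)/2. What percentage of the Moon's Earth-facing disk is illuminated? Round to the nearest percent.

Phase angle: θ = 360°·(7.4 d)/(29.531 d) = 90.2°.
With cos θ = (-0.004), the lit fraction is (1 − (-0.004))/2 ≈ 0.502, so 50%.

50%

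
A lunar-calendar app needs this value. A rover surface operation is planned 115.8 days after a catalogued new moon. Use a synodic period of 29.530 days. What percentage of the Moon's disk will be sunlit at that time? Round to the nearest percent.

Reduce mod P: 115.8 − 3×29.530 = 27.21 d into the current lunation.
Elongation θ = 360° × 27.21/29.530 ≈ 331.7°.
Illuminated fraction = (1 − cos 331.7°)/2 = (1 − 0.881)/2 ≈ 0.060, so 6%.

6%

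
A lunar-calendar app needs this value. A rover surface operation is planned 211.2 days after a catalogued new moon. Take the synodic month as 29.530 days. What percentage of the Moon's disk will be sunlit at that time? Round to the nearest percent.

Reduce mod P: 211.2 − 7×29.530 = 4.49 d into the current lunation.
The Moon has covered 4.49/29.530 of its cycle, so θ ≈ 360° × 4.49/29.530 = 54.7°.
With cos θ = 0.577, the lit fraction is (1 − 0.577)/2 ≈ 0.211, so 21%.

21%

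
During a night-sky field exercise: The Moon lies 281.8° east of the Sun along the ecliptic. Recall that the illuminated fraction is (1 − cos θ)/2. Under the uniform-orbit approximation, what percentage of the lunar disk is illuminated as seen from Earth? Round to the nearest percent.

f = (1 − cos 281.8°)/2 = (1 − 0.204)/2 ≈ 0.398, i.e. 40%.

40%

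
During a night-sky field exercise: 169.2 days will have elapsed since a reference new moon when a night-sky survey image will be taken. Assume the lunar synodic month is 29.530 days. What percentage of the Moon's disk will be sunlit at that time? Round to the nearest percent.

56%

Reduce mod P: 169.2 − 5×29.530 = 21.55 d into the current lunation.
Elongation θ = 360° × 21.55/29.530 ≈ 262.7°.
Illuminated fraction = (1 − cos 262.7°)/2 = (1 − (-0.127))/2 ≈ 0.563, so 56%.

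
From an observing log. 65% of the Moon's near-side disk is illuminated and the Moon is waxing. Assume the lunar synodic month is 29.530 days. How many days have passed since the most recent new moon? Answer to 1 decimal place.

From f = (1 − cos θ)/2: cos θ = 1 − 2×0.65 = -0.300; arccos → 107.5°.
Waxing ⇒ before full, so θ = 107.5°.
Age = 29.530 × 107.5°/360° ≈ 8.81 days.

8.8 days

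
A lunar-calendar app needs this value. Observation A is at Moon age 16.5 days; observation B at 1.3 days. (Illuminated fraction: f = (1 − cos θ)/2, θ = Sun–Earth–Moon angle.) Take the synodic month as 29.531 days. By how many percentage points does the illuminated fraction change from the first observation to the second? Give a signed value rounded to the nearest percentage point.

First observation: θ = 360°·16.5/29.531 = 201.1°, so f = 0.966.
Second observation: θ = 15.8°, f = 0.019.
Δf = 0.019 − 0.966 = -0.947, i.e. -95 pp.

-95 percentage points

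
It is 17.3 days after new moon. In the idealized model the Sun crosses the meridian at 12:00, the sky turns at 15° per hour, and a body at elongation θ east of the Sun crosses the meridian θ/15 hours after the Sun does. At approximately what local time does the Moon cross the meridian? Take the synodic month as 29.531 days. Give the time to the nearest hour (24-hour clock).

02:00

The Moon has covered 17.3/29.531 of its cycle, so θ ≈ 360° × 17.3/29.531 = 210.9°.
The Moon trails the Sun by θ/15 = 210.9/15 ≈ 14.06 hours.
12:00 + 14.06 h ≈ 02:04 → 02:00 to the nearest hour.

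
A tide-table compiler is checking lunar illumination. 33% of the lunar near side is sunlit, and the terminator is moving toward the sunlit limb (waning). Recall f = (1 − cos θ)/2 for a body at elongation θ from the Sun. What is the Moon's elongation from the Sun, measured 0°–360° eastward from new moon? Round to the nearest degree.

290°

From f = (1 − cos θ)/2: cos θ = 1 − 2×0.33 = 0.340; arccos → 70.1°.
A waning Moon lies in 180°–360°, so θ = 360° − 70.1° = 289.9°.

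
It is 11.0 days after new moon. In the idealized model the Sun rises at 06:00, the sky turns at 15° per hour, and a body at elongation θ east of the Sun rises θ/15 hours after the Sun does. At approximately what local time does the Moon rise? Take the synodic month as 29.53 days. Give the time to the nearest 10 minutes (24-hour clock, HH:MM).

15:00

Phase angle: θ = 360°·(11.0 d)/(29.53 d) = 134.1°.
Delay after the Sun = 134.1° / (15°/h) ≈ 8.94 h.
06:00 + 8.940 h ≈ 14:56 → 15:00 to the nearest ten minutes.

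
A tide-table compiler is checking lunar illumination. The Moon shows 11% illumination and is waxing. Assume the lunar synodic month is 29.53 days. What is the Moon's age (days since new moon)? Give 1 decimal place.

Invert f = (1 − cos θ)/2 to get cos θ = 1 − 2(0.11) = 0.780, hence θ₀ = arccos 0.780 = 38.7°.
The Moon is waxing (0°–180°), so θ = 38.7° directly.
Age = 29.53 × 38.7°/360° ≈ 3.18 days.

3.2 days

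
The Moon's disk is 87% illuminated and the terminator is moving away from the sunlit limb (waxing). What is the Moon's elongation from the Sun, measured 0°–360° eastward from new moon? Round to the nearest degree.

138°

From f = (1 − cos θ)/2: cos θ = 1 − 2×0.87 = -0.740; arccos → 137.7°.
Waxing ⇒ before full, so θ = 137.7°.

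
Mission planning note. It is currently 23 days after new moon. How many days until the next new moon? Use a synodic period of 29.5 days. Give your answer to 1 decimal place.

6.5 days

One full lunation from the last new moon is 29.5 d; remaining = 29.5 − 23 = 6.500 d.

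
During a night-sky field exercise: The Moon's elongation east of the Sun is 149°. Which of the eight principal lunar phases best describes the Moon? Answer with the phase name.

waxing gibbous

The waxing gibbous sector spans roughly 112°–158°; 149° falls inside it.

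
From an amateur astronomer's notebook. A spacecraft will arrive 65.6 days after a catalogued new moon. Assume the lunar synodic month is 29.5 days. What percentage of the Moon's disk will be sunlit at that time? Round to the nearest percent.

42%

65.6/29.5 = 2.224 lunations, so 2 complete cycles and 6.60 d into the next.
Elongation θ = 360° × 6.60/29.5 ≈ 80.5°.
cos 80.5° = 0.164, so f = (1 − 0.164)/2 = 0.418, so 42%.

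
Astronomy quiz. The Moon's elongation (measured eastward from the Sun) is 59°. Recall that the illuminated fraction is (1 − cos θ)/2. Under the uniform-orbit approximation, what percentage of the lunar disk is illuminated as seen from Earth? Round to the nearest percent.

cos 59° = 0.515, so f = (1 − 0.515)/2 = 0.242, i.e. 24%.

24%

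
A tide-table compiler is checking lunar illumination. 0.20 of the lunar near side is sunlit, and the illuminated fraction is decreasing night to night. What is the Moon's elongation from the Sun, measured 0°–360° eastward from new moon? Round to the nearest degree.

307°

cos θ = 1 − 2f = 0.600, giving a principal value of 53.1°.
Since the Moon is past full (waning), take the reflex angle: θ = 360° − 53.1° = 306.9°.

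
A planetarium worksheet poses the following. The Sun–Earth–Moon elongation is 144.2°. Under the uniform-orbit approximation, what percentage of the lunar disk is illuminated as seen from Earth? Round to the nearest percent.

91%

f = (1 − cos 144.2°)/2 = (1 − (-0.811))/2 ≈ 0.906, i.e. 91%.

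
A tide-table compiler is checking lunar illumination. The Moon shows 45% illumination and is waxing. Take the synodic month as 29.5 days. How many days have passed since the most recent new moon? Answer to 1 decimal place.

cos θ = 1 − 2f = 0.100, giving a principal value of 84.3°.
The Moon is waxing (0°–180°), so θ = 84.3° directly.
At 360°/29.5 d per day, 84.3° corresponds to 6.90 days.

6.9 days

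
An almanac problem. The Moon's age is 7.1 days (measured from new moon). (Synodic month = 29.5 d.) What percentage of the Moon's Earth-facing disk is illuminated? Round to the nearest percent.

The Moon has covered 7.1/29.5 of its cycle, so θ ≈ 360° × 7.1/29.5 = 86.6°.
Illuminated fraction = (1 − cos 86.6°)/2 = (1 − 0.059)/2 ≈ 0.471, so 47%.

47%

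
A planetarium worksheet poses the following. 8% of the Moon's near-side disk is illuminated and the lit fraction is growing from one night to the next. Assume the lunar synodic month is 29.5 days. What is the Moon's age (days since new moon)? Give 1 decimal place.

cos θ = 1 − 2f = 0.840, giving a principal value of 32.9°.
Waxing ⇒ before full, so θ = 32.9°.
That fraction of the synodic month is 32.9/360 × 29.5 d ≈ 2.69 d.

2.7 days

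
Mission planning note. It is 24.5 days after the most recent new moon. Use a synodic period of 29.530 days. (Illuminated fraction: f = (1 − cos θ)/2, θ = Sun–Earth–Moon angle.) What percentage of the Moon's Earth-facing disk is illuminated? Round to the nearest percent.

26%

Elongation θ = 360° × 24.5/29.530 ≈ 298.7°.
Illuminated fraction = (1 − cos 298.7°)/2 = (1 − 0.480)/2 ≈ 0.260, so 26%.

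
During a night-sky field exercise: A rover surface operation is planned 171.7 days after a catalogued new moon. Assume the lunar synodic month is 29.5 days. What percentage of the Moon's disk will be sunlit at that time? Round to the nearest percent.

29%

Reduce mod P: 171.7 − 5×29.5 = 24.20 d into the current lunation.
Elongation θ = 360° × 24.20/29.5 ≈ 295.3°.
Illuminated fraction = (1 − cos 295.3°)/2 = (1 − 0.428)/2 ≈ 0.286, so 29%.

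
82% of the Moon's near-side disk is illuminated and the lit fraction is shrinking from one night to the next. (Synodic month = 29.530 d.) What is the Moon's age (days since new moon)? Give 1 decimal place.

From f = (1 − cos θ)/2: cos θ = 1 − 2×0.82 = -0.640; arccos → 129.8°.
Since the Moon is past full (waning), take the reflex angle: θ = 360° − 129.8° = 230.2°.
That fraction of the synodic month is 230.2/360 × 29.530 d ≈ 18.88 d.

18.9 days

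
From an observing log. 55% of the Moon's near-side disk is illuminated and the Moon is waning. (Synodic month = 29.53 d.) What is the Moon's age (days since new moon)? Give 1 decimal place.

21.7 days

Invert f = (1 − cos θ)/2 to get cos θ = 1 − 2(0.55) = -0.100, hence θ₀ = arccos -0.100 = 95.7°.
Waning ⇒ past full, so θ = 360° − 95.7° = 264.3°.
That fraction of the synodic month is 264.3/360 × 29.53 d ≈ 21.68 d.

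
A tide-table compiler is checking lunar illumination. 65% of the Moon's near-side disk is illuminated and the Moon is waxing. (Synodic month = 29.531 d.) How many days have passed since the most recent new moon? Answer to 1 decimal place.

8.8 days

From f = (1 − cos θ)/2: cos θ = 1 − 2×0.65 = -0.300; arccos → 107.5°.
Before full moon the principal value applies: θ = 107.5°.
That fraction of the synodic month is 107.5/360 × 29.531 d ≈ 8.81 d.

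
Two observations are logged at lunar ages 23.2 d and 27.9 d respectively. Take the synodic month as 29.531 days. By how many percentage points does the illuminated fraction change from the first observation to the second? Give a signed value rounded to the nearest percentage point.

-36 percentage points

θ₁ = 360° × 23.2/29.531 = 282.8°, f₁ = (1 − cos θ₁)/2 = 0.389.
θ₂ = 360° × 27.9/29.531 = 340.1°, f₂ = (1 − cos θ₂)/2 = 0.030.
Change = f₂ − f₁ = -0.359 → -36 percentage points.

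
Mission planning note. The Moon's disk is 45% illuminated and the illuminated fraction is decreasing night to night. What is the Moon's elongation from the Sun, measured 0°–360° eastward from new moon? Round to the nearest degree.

276°

cos θ = 1 − 2f = 0.100, giving a principal value of 84.3°.
Since the Moon is past full (waning), take the reflex angle: θ = 360° − 84.3° = 275.7°.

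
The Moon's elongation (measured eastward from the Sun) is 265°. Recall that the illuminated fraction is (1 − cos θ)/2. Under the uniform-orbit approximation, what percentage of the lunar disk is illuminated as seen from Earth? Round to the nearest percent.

54%

Half-versine of 265°: (1 − (-0.087))/2 = 0.544, i.e. 54%.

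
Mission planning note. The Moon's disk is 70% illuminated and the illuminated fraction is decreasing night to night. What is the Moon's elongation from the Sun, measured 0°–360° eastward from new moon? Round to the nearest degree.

246°

cos θ = 1 − 2f = -0.400, giving a principal value of 113.6°.
A waning Moon lies in 180°–360°, so θ = 360° − 113.6° = 246.4°.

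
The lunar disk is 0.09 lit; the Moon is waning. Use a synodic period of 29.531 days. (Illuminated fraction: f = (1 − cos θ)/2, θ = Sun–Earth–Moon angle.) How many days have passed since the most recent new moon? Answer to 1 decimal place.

From f = (1 − cos θ)/2: cos θ = 1 − 2×0.09 = 0.820; arccos → 34.9°.
Waning ⇒ past full, so θ = 360° − 34.9° = 325.1°.
At 360°/29.531 d per day, 325.1° corresponds to 26.67 days.

26.7 days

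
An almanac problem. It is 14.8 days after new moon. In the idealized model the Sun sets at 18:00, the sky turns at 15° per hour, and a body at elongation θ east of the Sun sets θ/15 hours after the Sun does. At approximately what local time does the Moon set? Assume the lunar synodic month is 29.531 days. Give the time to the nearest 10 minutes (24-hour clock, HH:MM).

The Moon has covered 14.8/29.531 of its cycle, so θ ≈ 360° × 14.8/29.531 = 180.4°.
At 15° of sky rotation per hour, 180.4° corresponds to a 12.03 h lag.
18:00 + 12.028 h ≈ 06:02 → 06:00 to the nearest ten minutes.

06:00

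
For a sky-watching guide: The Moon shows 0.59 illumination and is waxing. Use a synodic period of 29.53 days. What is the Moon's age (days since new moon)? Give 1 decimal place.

Invert f = (1 − cos θ)/2 to get cos θ = 1 − 2(0.59) = -0.180, hence θ₀ = arccos -0.180 = 100.4°.
Before full moon the principal value applies: θ = 100.4°.
At 360°/29.53 d per day, 100.4° corresponds to 8.23 days.

8.2 days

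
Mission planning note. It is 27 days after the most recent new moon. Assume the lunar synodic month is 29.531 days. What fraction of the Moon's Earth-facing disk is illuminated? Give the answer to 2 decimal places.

Elongation θ = 360° × 27/29.531 ≈ 329.1°.
With cos θ = 0.858, the lit fraction is (1 − 0.858)/2 ≈ 0.071.

0.07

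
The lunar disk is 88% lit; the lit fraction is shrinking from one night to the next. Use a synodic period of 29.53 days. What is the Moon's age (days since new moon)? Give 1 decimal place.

18.1 days

Invert f = (1 − cos θ)/2 to get cos θ = 1 − 2(0.88) = -0.760, hence θ₀ = arccos -0.760 = 139.5°.
A waning Moon lies in 180°–360°, so θ = 360° − 139.5° = 220.5°.
That fraction of the synodic month is 220.5/360 × 29.53 d ≈ 18.09 d.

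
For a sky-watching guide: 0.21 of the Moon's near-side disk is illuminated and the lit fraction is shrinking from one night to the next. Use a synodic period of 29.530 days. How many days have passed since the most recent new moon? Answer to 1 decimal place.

25.1 days

cos θ = 1 − 2f = 0.580, giving a principal value of 54.5°.
A waning Moon lies in 180°–360°, so θ = 360° − 54.5° = 305.5°.
At 360°/29.530 d per day, 305.5° corresponds to 25.06 days.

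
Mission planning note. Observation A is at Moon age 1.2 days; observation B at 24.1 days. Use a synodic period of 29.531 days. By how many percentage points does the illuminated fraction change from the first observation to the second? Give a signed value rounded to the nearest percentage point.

+28 pp

θ₁ = 360° × 1.2/29.531 = 14.6°, f₁ = (1 − cos θ₁)/2 = 0.016.
θ₂ = 360° × 24.1/29.531 = 293.8°, f₂ = (1 − cos θ₂)/2 = 0.298.
Change = f₂ − f₁ = +0.282 → +28 percentage points.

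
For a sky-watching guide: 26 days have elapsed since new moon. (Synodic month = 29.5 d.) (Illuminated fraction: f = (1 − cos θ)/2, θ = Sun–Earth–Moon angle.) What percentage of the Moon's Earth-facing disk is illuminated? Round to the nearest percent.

Elongation θ = 360° × 26/29.5 ≈ 317.3°.
With cos θ = 0.735, the lit fraction is (1 − 0.735)/2 ≈ 0.133, so 13%.

13%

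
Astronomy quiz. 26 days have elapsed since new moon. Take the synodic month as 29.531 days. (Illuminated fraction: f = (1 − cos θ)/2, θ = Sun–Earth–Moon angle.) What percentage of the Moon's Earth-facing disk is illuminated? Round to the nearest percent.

Phase angle: θ = 360°·(26 d)/(29.531 d) = 317.0°.
Illuminated fraction = (1 − cos 317.0°)/2 = (1 − 0.731)/2 ≈ 0.135, so 13%.

13%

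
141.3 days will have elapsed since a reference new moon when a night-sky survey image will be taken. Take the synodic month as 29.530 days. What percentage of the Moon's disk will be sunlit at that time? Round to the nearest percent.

39%

141.3 d spans 4 complete synodic months (4 × 29.530 = 118.12 d) plus 23.18 d.
The Moon has covered 23.18/29.530 of its cycle, so θ ≈ 360° × 23.18/29.530 = 282.6°.
Illuminated fraction = (1 − cos 282.6°)/2 = (1 − 0.218)/2 ≈ 0.391, so 39%.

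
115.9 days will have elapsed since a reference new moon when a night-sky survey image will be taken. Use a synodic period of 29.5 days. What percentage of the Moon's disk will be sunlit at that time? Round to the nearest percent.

5%

115.9 d spans 3 complete synodic months (3 × 29.5 = 88.50 d) plus 27.40 d.
Elongation θ = 360° × 27.40/29.5 ≈ 334.4°.
Illuminated fraction = (1 − cos 334.4°)/2 = (1 − 0.902)/2 ≈ 0.049, so 5%.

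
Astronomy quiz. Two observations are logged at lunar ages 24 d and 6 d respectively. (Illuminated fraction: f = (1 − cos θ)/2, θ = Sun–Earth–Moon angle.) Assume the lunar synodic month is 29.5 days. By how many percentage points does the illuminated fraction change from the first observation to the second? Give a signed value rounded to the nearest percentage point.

+5 pp

First observation: θ = 360°·24/29.5 = 292.9°, so f = 0.306.
Second observation: θ = 73.2°, f = 0.356.
Δf = 0.356 − 0.306 = +0.050, i.e. +5 pp.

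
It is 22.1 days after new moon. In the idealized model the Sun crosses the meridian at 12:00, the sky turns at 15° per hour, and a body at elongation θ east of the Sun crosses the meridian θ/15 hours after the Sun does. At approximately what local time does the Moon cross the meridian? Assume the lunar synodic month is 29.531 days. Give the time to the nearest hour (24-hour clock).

The Moon has covered 22.1/29.531 of its cycle, so θ ≈ 360° × 22.1/29.531 = 269.4°.
At 15° of sky rotation per hour, 269.4° corresponds to a 17.96 h lag.
12:00 + 17.96 h ≈ 05:58 → 06:00 to the nearest hour.

06:00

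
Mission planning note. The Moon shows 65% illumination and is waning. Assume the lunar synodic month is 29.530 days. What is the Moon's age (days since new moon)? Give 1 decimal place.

20.7 days

From f = (1 − cos θ)/2: cos θ = 1 − 2×0.65 = -0.300; arccos → 107.5°.
Waning ⇒ past full, so θ = 360° − 107.5° = 252.5°.
That fraction of the synodic month is 252.5/360 × 29.530 d ≈ 20.72 d.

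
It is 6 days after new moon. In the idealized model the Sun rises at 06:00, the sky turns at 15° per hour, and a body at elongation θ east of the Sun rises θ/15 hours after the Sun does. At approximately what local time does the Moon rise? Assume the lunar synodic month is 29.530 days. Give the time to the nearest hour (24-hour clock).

11:00

Elongation θ = 360° × 6/29.530 ≈ 73.1°.
At 15° of sky rotation per hour, 73.1° corresponds to a 4.88 h lag.
06:00 + 4.88 h ≈ 10:53 → 11:00 to the nearest hour.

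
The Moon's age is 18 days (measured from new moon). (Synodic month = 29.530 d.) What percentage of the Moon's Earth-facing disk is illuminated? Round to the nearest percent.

89%

The Moon has covered 18/29.530 of its cycle, so θ ≈ 360° × 18/29.530 = 219.4°.
With cos θ = (-0.772), the lit fraction is (1 − (-0.772))/2 ≈ 0.886, so 89%.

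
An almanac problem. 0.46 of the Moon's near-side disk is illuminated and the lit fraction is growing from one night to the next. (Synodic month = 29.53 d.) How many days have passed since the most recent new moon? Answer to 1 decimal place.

cos θ = 1 − 2f = 0.080, giving a principal value of 85.4°.
Waxing ⇒ before full, so θ = 85.4°.
At 360°/29.53 d per day, 85.4° corresponds to 7.01 days.

7.0 days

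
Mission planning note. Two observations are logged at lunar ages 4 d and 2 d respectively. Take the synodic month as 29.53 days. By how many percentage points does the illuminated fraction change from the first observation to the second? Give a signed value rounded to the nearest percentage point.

-13 percentage points

First observation: θ = 360°·4/29.53 = 48.8°, so f = 0.170.
Second observation: θ = 24.4°, f = 0.045.
Δf = 0.045 − 0.170 = -0.126, i.e. -13 pp.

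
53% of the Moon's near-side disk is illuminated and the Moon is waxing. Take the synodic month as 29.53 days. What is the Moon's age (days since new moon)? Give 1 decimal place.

Invert f = (1 − cos θ)/2 to get cos θ = 1 − 2(0.53) = -0.060, hence θ₀ = arccos -0.060 = 93.4°.
Before full moon the principal value applies: θ = 93.4°.
That fraction of the synodic month is 93.4/360 × 29.53 d ≈ 7.66 d.

7.7 days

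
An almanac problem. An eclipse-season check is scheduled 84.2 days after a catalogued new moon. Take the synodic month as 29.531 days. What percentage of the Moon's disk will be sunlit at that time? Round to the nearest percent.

Reduce mod P: 84.2 − 2×29.531 = 25.14 d into the current lunation.
The Moon has covered 25.14/29.531 of its cycle, so θ ≈ 360° × 25.14/29.531 = 306.4°.
Illuminated fraction = (1 − cos 306.4°)/2 = (1 − 0.594)/2 ≈ 0.203, so 20%.

20%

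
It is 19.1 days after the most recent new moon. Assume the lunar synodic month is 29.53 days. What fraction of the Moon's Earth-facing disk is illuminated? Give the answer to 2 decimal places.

The Moon has covered 19.1/29.53 of its cycle, so θ ≈ 360° × 19.1/29.53 = 232.8°.
With cos θ = (-0.604), the lit fraction is (1 − (-0.604))/2 ≈ 0.802.

0.80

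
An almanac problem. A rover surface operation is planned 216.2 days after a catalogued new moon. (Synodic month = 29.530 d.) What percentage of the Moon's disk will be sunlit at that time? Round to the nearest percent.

216.2 d spans 7 complete synodic months (7 × 29.530 = 206.71 d) plus 9.49 d.
The Moon has covered 9.49/29.530 of its cycle, so θ ≈ 360° × 9.49/29.530 = 115.7°.
With cos θ = (-0.434), the lit fraction is (1 − (-0.434))/2 ≈ 0.717, so 72%.

72%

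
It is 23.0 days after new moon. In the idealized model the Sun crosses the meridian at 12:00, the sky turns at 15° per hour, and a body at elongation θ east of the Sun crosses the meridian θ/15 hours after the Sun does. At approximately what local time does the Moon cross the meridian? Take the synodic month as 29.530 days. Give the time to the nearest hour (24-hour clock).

07:00

The Moon has covered 23.0/29.530 of its cycle, so θ ≈ 360° × 23.0/29.530 = 280.4°.
At 15° of sky rotation per hour, 280.4° corresponds to a 18.69 h lag.
12:00 + 18.69 h ≈ 06:42 → 07:00 to the nearest hour.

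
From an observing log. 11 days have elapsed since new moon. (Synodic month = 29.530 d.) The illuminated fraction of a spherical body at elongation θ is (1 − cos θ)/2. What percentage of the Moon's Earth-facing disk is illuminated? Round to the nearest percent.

85%

The Moon has covered 11/29.530 of its cycle, so θ ≈ 360° × 11/29.530 = 134.1°.
Illuminated fraction = (1 − cos 134.1°)/2 = (1 − (-0.696))/2 ≈ 0.848, so 85%.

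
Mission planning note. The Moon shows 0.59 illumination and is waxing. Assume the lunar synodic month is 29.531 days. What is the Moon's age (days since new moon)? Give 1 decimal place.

8.2 days

Invert f = (1 − cos θ)/2 to get cos θ = 1 − 2(0.59) = -0.180, hence θ₀ = arccos -0.180 = 100.4°.
Before full moon the principal value applies: θ = 100.4°.
At 360°/29.531 d per day, 100.4° corresponds to 8.23 days.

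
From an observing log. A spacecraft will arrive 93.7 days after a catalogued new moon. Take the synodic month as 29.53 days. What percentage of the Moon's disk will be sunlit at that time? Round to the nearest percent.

Reduce mod P: 93.7 − 3×29.53 = 5.11 d into the current lunation.
Phase angle: θ = 360°·(5.11 d)/(29.53 d) = 62.3°.
With cos θ = 0.465, the lit fraction is (1 − 0.465)/2 ≈ 0.268, so 27%.

27%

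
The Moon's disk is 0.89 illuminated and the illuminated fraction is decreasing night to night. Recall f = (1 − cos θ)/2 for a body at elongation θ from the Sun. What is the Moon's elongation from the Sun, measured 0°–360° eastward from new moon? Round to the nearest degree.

219°

Invert f = (1 − cos θ)/2 to get cos θ = 1 − 2(0.89) = -0.780, hence θ₀ = arccos -0.780 = 141.3°.
A waning Moon lies in 180°–360°, so θ = 360° − 141.3° = 218.7°.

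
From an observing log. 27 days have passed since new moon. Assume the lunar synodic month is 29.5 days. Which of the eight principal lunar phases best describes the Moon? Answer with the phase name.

θ ≈ 360° × 27/29.5 = 329°, which falls in the waning crescent sector.

waning crescent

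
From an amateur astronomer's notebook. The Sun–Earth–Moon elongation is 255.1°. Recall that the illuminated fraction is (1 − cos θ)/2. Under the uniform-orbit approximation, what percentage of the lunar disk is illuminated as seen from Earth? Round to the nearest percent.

63%

cos 255.1° = (-0.257), so f = (1 − (-0.257))/2 = 0.629, i.e. 63%.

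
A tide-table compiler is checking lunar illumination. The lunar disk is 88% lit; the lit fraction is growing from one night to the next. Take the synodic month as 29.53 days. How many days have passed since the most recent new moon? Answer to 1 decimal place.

11.4 days

cos θ = 1 − 2f = -0.760, giving a principal value of 139.5°.
Waxing ⇒ before full, so θ = 139.5°.
At 360°/29.53 d per day, 139.5° corresponds to 11.44 days.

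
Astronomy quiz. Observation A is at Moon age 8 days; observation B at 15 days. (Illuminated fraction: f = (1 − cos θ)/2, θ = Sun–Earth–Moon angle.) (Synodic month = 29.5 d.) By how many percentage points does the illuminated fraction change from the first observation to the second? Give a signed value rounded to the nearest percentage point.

θ₁ = 360° × 8/29.5 = 97.6°, f₁ = (1 − cos θ₁)/2 = 0.566.
θ₂ = 360° × 15/29.5 = 183.1°, f₂ = (1 − cos θ₂)/2 = 0.999.
Change = f₂ − f₁ = +0.433 → +43 percentage points.

+43 pp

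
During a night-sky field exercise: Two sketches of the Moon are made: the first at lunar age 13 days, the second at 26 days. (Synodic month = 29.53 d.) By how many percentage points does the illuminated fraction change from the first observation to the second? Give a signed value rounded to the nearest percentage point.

-83 percentage points

First observation: θ = 360°·13/29.53 = 158.5°, so f = 0.965.
Second observation: θ = 317.0°, f = 0.135.
Δf = 0.135 − 0.965 = -0.831, i.e. -83 pp.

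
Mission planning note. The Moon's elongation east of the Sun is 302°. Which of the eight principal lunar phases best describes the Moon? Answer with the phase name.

The waning crescent sector spans roughly 292°–338°; 302° falls inside it.

waning crescent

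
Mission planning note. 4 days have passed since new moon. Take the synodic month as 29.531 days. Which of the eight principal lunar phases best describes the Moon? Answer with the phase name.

waxing crescent

θ ≈ 360° × 4/29.531 = 49°, which falls in the waxing crescent sector.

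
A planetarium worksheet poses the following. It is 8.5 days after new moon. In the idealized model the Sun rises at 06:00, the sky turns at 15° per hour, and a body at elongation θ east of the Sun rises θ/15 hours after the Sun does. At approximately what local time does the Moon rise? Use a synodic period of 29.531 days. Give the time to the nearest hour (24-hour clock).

13:00

Elongation θ = 360° × 8.5/29.531 ≈ 103.6°.
At 15° of sky rotation per hour, 103.6° corresponds to a 6.91 h lag.
06:00 + 6.91 h ≈ 12:54 → 13:00 to the nearest hour.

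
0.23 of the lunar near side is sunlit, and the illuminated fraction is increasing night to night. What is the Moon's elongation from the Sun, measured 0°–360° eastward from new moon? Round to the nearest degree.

cos θ = 1 − 2f = 0.540, giving a principal value of 57.3°.
The Moon is waxing (0°–180°), so θ = 57.3° directly.

57°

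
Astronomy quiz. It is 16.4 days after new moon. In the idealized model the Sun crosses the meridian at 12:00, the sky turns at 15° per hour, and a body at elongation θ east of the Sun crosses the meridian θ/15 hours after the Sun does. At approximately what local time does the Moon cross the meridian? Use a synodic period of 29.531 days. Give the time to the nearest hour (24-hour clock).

Phase angle: θ = 360°·(16.4 d)/(29.531 d) = 199.9°.
The Moon trails the Sun by θ/15 = 199.9/15 ≈ 13.33 hours.
12:00 + 13.33 h ≈ 01:20 → 01:00 to the nearest hour.

01:00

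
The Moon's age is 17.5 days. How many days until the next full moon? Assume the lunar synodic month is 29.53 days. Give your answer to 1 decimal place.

26.8 days

Full moon is 0.5 of the way through the cycle: age 0.5 × 29.53 = 14.765 d.
Already past this cycle's full moon; the next is at 14.765 + 29.53 = 44.295 d, so 44.295 − 17.5 = 26.795 days.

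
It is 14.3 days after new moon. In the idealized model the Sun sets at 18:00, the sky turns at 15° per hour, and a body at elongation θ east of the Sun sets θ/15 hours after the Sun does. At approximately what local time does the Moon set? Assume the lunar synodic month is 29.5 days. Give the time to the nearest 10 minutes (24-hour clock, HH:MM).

The Moon has covered 14.3/29.5 of its cycle, so θ ≈ 360° × 14.3/29.5 = 174.5°.
Delay after the Sun = 174.5° / (15°/h) ≈ 11.63 h.
18:00 + 11.634 h ≈ 05:38 → 05:40 to the nearest ten minutes.

05:40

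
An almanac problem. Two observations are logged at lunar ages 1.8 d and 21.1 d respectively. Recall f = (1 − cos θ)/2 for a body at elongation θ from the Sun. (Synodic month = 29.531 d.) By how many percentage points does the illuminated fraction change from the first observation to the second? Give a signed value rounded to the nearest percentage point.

θ₁ = 360° × 1.8/29.531 = 21.9°, f₁ = (1 − cos θ₁)/2 = 0.036.
θ₂ = 360° × 21.1/29.531 = 257.2°, f₂ = (1 − cos θ₂)/2 = 0.611.
Change = f₂ − f₁ = +0.574 → +57 percentage points.

+57 pp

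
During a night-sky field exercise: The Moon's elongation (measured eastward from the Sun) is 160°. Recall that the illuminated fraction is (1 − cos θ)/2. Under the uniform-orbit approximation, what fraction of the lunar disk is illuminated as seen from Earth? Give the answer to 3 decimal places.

Half-versine of 160°: (1 − (-0.940))/2 = 0.970.

0.970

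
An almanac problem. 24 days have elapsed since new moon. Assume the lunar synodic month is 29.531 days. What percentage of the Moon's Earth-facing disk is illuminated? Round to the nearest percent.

31%

Elongation θ = 360° × 24/29.531 ≈ 292.6°.
Illuminated fraction = (1 − cos 292.6°)/2 = (1 − 0.384)/2 ≈ 0.308, so 31%.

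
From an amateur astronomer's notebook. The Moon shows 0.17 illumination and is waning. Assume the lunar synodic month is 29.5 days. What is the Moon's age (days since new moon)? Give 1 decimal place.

Invert f = (1 − cos θ)/2 to get cos θ = 1 − 2(0.17) = 0.660, hence θ₀ = arccos 0.660 = 48.7°.
Since the Moon is past full (waning), take the reflex angle: θ = 360° − 48.7° = 311.3°.
At 360°/29.5 d per day, 311.3° corresponds to 25.51 days.

25.5 days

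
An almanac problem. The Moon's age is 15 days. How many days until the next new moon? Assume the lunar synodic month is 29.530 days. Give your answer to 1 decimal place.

14.5 days

The next new moon completes the synodic month: 29.530 − 15 = 14.530 days.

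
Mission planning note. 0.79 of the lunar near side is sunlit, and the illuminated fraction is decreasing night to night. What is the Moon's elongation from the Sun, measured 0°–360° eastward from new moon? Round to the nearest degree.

From f = (1 − cos θ)/2: cos θ = 1 − 2×0.79 = -0.580; arccos → 125.5°.
Waning ⇒ past full, so θ = 360° − 125.5° = 234.5°.

235°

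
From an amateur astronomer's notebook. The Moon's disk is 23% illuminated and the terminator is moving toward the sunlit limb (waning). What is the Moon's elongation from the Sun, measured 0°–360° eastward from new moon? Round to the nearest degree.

From f = (1 − cos θ)/2: cos θ = 1 − 2×0.23 = 0.540; arccos → 57.3°.
Since the Moon is past full (waning), take the reflex angle: θ = 360° − 57.3° = 302.7°.

303°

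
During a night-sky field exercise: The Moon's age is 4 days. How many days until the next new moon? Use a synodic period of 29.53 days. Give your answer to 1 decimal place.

25.5 days

The next new moon completes the synodic month: 29.53 − 4 = 25.530 days.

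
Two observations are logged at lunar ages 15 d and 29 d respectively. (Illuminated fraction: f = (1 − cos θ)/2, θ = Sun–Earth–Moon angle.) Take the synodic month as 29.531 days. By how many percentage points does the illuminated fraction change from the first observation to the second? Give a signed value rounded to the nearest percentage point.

First observation: θ = 360°·15/29.531 = 182.9°, so f = 0.999.
Second observation: θ = 353.5°, f = 0.003.
Δf = 0.003 − 0.999 = -0.996, i.e. -100 pp.

-100 pp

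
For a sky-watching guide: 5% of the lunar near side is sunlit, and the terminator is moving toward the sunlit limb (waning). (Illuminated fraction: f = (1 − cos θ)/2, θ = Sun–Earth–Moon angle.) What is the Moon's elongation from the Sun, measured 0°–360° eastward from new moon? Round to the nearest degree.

334°

cos θ = 1 − 2f = 0.900, giving a principal value of 25.8°.
Since the Moon is past full (waning), take the reflex angle: θ = 360° − 25.8° = 334.2°.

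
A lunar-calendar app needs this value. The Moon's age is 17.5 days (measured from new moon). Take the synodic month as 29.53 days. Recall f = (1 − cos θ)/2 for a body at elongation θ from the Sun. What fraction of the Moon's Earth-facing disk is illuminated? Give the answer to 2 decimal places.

0.92

Elongation θ = 360° × 17.5/29.53 ≈ 213.3°.
Illuminated fraction = (1 − cos 213.3°)/2 = (1 − (-0.835))/2 ≈ 0.918.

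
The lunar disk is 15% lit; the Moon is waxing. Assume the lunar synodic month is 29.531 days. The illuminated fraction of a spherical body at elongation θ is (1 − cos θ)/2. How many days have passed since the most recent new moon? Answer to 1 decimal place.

3.7 days

cos θ = 1 − 2f = 0.700, giving a principal value of 45.6°.
The Moon is waxing (0°–180°), so θ = 45.6° directly.
Age = 29.531 × 45.6°/360° ≈ 3.74 days.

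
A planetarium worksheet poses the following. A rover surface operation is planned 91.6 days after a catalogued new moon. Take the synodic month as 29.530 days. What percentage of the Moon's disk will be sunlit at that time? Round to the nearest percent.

10%

91.6 d spans 3 complete synodic months (3 × 29.530 = 88.59 d) plus 3.01 d.
Phase angle: θ = 360°·(3.01 d)/(29.530 d) = 36.7°.
With cos θ = 0.802, the lit fraction is (1 − 0.802)/2 ≈ 0.099, so 10%.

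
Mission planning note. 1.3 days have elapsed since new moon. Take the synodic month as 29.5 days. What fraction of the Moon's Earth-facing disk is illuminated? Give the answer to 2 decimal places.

0.02

Phase angle: θ = 360°·(1.3 d)/(29.5 d) = 15.9°.
cos 15.9° = 0.962, so f = (1 − 0.962)/2 = 0.019.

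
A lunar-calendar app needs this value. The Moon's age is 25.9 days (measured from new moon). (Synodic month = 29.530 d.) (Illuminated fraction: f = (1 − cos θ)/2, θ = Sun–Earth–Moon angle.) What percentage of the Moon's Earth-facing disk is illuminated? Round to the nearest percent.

14%

Elongation θ = 360° × 25.9/29.530 ≈ 315.7°.
Illuminated fraction = (1 − cos 315.7°)/2 = (1 − 0.716)/2 ≈ 0.142, so 14%.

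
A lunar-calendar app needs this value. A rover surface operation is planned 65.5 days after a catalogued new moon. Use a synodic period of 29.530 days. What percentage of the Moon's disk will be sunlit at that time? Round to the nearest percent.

40%

65.5 d spans 2 complete synodic months (2 × 29.530 = 59.06 d) plus 6.44 d.
Elongation θ = 360° × 6.44/29.530 ≈ 78.5°.
With cos θ = 0.199, the lit fraction is (1 − 0.199)/2 ≈ 0.400, so 40%.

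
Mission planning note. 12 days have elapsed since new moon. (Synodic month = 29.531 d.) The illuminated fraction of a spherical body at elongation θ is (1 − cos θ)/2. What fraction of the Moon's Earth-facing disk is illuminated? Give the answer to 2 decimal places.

The Moon has covered 12/29.531 of its cycle, so θ ≈ 360° × 12/29.531 = 146.3°.
cos 146.3° = (-0.832), so f = (1 − (-0.832))/2 = 0.916.

0.92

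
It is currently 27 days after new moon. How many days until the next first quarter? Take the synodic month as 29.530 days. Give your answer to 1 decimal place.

9.9 days

First quarter is 0.25 of the way through the cycle: age 0.25 × 29.530 = 7.383 d.
This lunation's first quarter (7.383 d) has passed, so add one period: 36.913 − 27 = 9.913 days.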